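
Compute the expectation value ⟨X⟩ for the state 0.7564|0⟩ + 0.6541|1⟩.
0.9895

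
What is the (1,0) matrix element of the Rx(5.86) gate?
-0.21i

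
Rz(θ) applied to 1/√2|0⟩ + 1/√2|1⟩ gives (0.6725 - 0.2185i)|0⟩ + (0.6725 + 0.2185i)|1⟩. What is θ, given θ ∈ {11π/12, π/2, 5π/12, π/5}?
π/5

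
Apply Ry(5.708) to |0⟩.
-0.9589|0⟩ + 0.2836|1⟩

Ry(5.708) = [[cos(θ/2), −sin(θ/2)], [sin(θ/2), cos(θ/2)]]; θ = 5.708, cos(θ/2) ≈ -0.958929, sin(θ/2) ≈ 0.283645.
With a = amp(|0⟩) = 1 and b = amp(|1⟩) = 0:
new amp(|0⟩) = (-0.958929)·a + (-0.283645)·b = -0.9589
new amp(|1⟩) = (0.283645)·a + (-0.958929)·b = 0.2836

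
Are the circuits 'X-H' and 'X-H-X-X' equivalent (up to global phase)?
Yes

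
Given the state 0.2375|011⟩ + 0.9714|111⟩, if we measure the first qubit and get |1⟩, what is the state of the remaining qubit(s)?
|11⟩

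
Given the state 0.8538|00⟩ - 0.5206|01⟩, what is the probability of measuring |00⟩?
0.729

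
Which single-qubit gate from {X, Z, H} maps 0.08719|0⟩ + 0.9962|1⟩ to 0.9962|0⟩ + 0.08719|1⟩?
X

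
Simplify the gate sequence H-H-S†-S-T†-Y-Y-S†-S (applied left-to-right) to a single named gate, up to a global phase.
T†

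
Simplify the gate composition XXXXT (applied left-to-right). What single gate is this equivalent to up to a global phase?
T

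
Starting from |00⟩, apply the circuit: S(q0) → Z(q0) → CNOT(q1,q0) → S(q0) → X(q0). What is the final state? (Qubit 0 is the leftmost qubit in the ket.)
|10⟩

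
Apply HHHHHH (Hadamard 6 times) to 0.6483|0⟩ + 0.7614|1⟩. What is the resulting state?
0.6483|0⟩ + 0.7614|1⟩

H² = I, so an even number of Hadamards cancels: H^6 = I and the state is unchanged.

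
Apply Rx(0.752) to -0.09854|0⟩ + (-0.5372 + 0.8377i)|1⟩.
(0.2159 + 0.1973i)|0⟩ + (-0.4997 + 0.8154i)|1⟩

Rx(0.752) = [[cos(θ/2), −i·sin(θ/2)], [−i·sin(θ/2), cos(θ/2)]]; θ = 0.752, cos(θ/2) ≈ 0.930141, sin(θ/2) ≈ 0.367203.
With a = amp(|0⟩) = -0.09854 and b = amp(|1⟩) = (-0.5372 + 0.8377i):
new amp(|0⟩) = (0.930141)·a + (-0.367203i)·b = (0.2159 + 0.1973i)
new amp(|1⟩) = (-0.367203i)·a + (0.930141)·b = (-0.4997 + 0.8154i)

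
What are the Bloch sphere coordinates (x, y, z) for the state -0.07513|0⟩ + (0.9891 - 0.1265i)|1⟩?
(-0.1486, 0.01901, -0.9887)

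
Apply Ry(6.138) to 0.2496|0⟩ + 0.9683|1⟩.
-0.3192|0⟩ - 0.9476|1⟩

Ry(6.138) = [[cos(θ/2), −sin(θ/2)], [sin(θ/2), cos(θ/2)]]; θ = 6.138, cos(θ/2) ≈ -0.997366, sin(θ/2) ≈ 0.0725289.
With a = amp(|0⟩) = 0.2496 and b = amp(|1⟩) = 0.9683:
new amp(|0⟩) = (-0.997366)·a + (-0.0725289)·b = -0.3192
new amp(|1⟩) = (0.0725289)·a + (-0.997366)·b = -0.9476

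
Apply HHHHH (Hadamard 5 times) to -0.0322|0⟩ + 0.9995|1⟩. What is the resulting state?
0.684|0⟩ - 0.7295|1⟩

H² = I, so H^5 = H: a single Hadamard. With (a, b) = (-0.0322, 0.9995), H gives ((a + b)/√2, (a − b)/√2) = (0.684, -0.7295).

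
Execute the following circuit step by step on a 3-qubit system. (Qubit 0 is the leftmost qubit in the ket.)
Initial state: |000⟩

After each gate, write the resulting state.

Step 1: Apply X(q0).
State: |100⟩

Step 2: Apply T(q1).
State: |100⟩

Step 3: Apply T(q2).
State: |100⟩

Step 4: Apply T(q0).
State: (1/√2 + (1/√2)i)|100⟩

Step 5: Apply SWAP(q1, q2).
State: (1/√2 + (1/√2)i)|100⟩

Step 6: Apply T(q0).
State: i|100⟩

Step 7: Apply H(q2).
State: (1/√2)i|100⟩ + (1/√2)i|101⟩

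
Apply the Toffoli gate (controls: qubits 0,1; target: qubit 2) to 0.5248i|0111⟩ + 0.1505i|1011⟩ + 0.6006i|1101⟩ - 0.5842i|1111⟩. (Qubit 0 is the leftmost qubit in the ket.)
0.5248i|0111⟩ + 0.1505i|1011⟩ - 0.5842i|1101⟩ + 0.6006i|1111⟩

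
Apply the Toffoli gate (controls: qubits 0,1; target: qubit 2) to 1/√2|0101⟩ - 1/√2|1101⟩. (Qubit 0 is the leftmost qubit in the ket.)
1/√2|0101⟩ - 1/√2|1111⟩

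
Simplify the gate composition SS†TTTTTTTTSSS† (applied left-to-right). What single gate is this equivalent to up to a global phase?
S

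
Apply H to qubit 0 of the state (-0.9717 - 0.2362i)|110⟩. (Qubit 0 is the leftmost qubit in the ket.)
(-0.6871 - 0.167i)|010⟩ + (0.6871 + 0.167i)|110⟩

H on qubit 0 mixes each pair of kets that differ only in qubit 0: amplitudes (a, b) of (|…0…⟩, |…1…⟩) become ((a + b)/√2, (a − b)/√2). Kets absent from the input have amplitude 0.
(|010⟩, |110⟩): (a, b) = (0, (-0.9717 - 0.2362i)) → ((-0.6871 - 0.167i), (0.6871 + 0.167i))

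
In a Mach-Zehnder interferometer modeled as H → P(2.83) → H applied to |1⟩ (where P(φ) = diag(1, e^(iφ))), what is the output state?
(0.9759 - 0.1533i)|0⟩ + (0.02408 + 0.1533i)|1⟩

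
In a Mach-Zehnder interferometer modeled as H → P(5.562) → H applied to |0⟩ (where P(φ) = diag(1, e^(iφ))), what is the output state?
(0.8755 - 0.3301i)|0⟩ + (0.1245 + 0.3301i)|1⟩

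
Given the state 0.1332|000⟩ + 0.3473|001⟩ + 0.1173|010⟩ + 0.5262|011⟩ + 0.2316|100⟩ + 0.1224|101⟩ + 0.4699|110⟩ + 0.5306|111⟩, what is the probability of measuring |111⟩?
0.2815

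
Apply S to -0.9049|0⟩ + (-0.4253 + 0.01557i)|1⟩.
-0.9049|0⟩ + (-0.01557 - 0.4253i)|1⟩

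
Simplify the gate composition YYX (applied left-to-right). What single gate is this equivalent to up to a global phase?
X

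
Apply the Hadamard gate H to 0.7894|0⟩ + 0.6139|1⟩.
0.9923|0⟩ + 0.1241|1⟩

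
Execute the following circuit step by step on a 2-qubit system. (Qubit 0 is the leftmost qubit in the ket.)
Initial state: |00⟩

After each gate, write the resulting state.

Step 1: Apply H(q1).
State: 1/√2|00⟩ + 1/√2|01⟩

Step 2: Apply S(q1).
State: 1/√2|00⟩ + (1/√2)i|01⟩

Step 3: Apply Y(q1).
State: 1/√2|00⟩ + (1/√2)i|01⟩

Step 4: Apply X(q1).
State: (1/√2)i|00⟩ + 1/√2|01⟩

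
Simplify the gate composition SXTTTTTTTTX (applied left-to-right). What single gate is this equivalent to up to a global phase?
S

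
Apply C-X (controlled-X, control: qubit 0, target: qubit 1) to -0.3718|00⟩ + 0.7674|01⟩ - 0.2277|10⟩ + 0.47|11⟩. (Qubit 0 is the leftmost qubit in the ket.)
-0.3718|00⟩ + 0.7674|01⟩ + 0.47|10⟩ - 0.2277|11⟩

C-X leaves the control-|0⟩ kets |00⟩, |01⟩ unchanged and applies X to qubit 1 on the control-|1⟩ pair (|10⟩, |11⟩).
X = [[0, 1], [1, 0]].
With a = amp(|10⟩) = -0.2277 and b = amp(|11⟩) = 0.47:
new amp(|10⟩) = (1)·b = 0.47
new amp(|11⟩) = (1)·a = -0.2277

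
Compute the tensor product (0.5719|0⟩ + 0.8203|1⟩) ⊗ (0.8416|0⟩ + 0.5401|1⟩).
0.4813|00⟩ + 0.3089|01⟩ + 0.6904|10⟩ + 0.443|11⟩

amp(|b₁b₂…⟩) = product of the factor amplitudes for bits b₁, b₂, …; only kets whose every factor amplitude is nonzero survive.
|00⟩: (0.5719)(0.8416) = 0.4813
|01⟩: (0.5719)(0.5401) = 0.3089
|10⟩: (0.8203)(0.8416) = 0.6904
|11⟩: (0.8203)(0.5401) = 0.443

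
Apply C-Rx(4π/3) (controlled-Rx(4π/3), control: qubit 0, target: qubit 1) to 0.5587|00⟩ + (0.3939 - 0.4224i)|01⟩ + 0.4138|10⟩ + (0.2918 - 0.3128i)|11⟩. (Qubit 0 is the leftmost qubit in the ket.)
0.5587|00⟩ + (0.3939 - 0.4224i)|01⟩ + (-0.4778 - 0.2527i)|10⟩ + (-0.1459 - 0.202i)|11⟩

C-Rx(4π/3) leaves the control-|0⟩ kets |00⟩, |01⟩ unchanged and applies Rx(4π/3) to qubit 1 on the control-|1⟩ pair (|10⟩, |11⟩).
Rx(4π/3) = [[cos(θ/2), −i·sin(θ/2)], [−i·sin(θ/2), cos(θ/2)]]; θ = 4π/3, cos(θ/2) ≈ -0.5, sin(θ/2) ≈ 0.866025.
With a = amp(|10⟩) = 0.4138 and b = amp(|11⟩) = (0.2918 - 0.3128i):
new amp(|10⟩) = (-0.5)·a + (-0.866025i)·b = (-0.4778 - 0.2527i)
new amp(|11⟩) = (-0.866025i)·a + (-0.5)·b = (-0.1459 - 0.202i)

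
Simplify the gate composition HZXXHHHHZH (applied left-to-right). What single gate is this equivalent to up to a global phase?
I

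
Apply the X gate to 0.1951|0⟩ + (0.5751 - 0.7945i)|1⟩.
(0.5751 - 0.7945i)|0⟩ + 0.1951|1⟩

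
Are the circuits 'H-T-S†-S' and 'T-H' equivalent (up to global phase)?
No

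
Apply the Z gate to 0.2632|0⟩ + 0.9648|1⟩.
0.2632|0⟩ - 0.9648|1⟩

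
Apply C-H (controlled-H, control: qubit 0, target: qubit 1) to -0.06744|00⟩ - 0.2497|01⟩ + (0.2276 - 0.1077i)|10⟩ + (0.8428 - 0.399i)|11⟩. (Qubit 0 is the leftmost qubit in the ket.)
-0.06744|00⟩ - 0.2497|01⟩ + (0.7569 - 0.3583i)|10⟩ + (-0.435 + 0.206i)|11⟩

C-H leaves the control-|0⟩ kets |00⟩, |01⟩ unchanged and applies H to qubit 1 on the control-|1⟩ pair (|10⟩, |11⟩).
H = [[1/√2, 1/√2], [1/√2, -1/√2]].
With a = amp(|10⟩) = (0.2276 - 0.1077i) and b = amp(|11⟩) = (0.8428 - 0.399i):
new amp(|10⟩) = (1/√2)·a + (1/√2)·b = (0.7569 - 0.3583i)
new amp(|11⟩) = (1/√2)·a + (-1/√2)·b = (-0.435 + 0.206i)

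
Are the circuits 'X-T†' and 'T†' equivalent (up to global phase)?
No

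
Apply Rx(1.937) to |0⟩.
0.5665|0⟩ - 0.824i|1⟩

Rx(1.937) = [[cos(θ/2), −i·sin(θ/2)], [−i·sin(θ/2), cos(θ/2)]]; θ = 1.937, cos(θ/2) ≈ 0.566536, sin(θ/2) ≈ 0.824037.
With a = amp(|0⟩) = 1 and b = amp(|1⟩) = 0:
new amp(|0⟩) = (0.566536)·a + (-0.824037i)·b = 0.5665
new amp(|1⟩) = (-0.824037i)·a + (0.566536)·b = -0.824i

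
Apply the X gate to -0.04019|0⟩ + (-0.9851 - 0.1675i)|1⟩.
(-0.9851 - 0.1675i)|0⟩ - 0.04019|1⟩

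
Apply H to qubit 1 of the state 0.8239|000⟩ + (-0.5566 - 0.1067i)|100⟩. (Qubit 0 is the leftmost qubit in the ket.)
0.5826|000⟩ + 0.5826|010⟩ + (-0.3936 - 0.07545i)|100⟩ + (-0.3936 - 0.07545i)|110⟩

H on qubit 1 mixes each pair of kets that differ only in qubit 1: amplitudes (a, b) of (|…0…⟩, |…1…⟩) become ((a + b)/√2, (a − b)/√2). Kets absent from the input have amplitude 0.
(|000⟩, |010⟩): (a, b) = (0.8239, 0) → (0.5826, 0.5826)
(|100⟩, |110⟩): (a, b) = ((-0.5566 - 0.1067i), 0) → ((-0.3936 - 0.07545i), (-0.3936 - 0.07545i))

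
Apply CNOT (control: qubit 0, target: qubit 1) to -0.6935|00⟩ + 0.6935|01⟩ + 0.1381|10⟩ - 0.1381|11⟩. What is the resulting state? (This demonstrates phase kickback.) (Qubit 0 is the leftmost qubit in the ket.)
-0.6935|00⟩ + 0.6935|01⟩ - 0.1381|10⟩ + 0.1381|11⟩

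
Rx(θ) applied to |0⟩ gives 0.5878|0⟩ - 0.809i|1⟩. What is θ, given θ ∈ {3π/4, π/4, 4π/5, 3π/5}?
3π/5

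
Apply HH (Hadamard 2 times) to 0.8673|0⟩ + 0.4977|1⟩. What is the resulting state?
0.8673|0⟩ + 0.4977|1⟩

H² = I, so an even number of Hadamards cancels: H^2 = I and the state is unchanged.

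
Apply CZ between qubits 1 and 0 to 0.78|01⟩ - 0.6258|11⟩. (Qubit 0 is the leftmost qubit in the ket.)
0.78|01⟩ + 0.6258|11⟩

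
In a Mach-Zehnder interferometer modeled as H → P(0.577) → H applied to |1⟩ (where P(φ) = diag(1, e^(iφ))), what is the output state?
(0.08095 - 0.2728i)|0⟩ + (0.9191 + 0.2728i)|1⟩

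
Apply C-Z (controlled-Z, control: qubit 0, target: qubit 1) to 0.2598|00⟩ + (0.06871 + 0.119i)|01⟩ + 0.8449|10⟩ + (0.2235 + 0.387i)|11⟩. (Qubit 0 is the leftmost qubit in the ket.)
0.2598|00⟩ + (0.06871 + 0.119i)|01⟩ + 0.8449|10⟩ + (-0.2235 - 0.387i)|11⟩

C-Z leaves the control-|0⟩ kets |00⟩, |01⟩ unchanged and applies Z to qubit 1 on the control-|1⟩ pair (|10⟩, |11⟩).
Z = [[1, 0], [0, -1]].
With a = amp(|10⟩) = 0.8449 and b = amp(|11⟩) = (0.2235 + 0.387i):
new amp(|10⟩) = (1)·a = 0.8449
new amp(|11⟩) = (-1)·b = (-0.2235 - 0.387i)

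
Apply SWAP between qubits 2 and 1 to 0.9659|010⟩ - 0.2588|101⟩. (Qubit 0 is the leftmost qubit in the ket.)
0.9659|001⟩ - 0.2588|110⟩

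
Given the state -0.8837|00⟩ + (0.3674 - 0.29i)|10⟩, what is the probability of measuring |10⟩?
0.2191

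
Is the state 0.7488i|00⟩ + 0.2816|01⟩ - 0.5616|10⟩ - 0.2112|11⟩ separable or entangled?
Entangled

Writing the state as a|00⟩ + b|01⟩ + c|10⟩ + d|11⟩, it is a product state iff ad − bc = 0.
Here (a, b, c, d) = (0.7488i, 0.2816, -0.5616, -0.2112): ad − bc = (0.7488i)(-0.2112) − (0.2816)(-0.5616) = (0.1581 - 0.1581i) ≠ 0, so the state is entangled.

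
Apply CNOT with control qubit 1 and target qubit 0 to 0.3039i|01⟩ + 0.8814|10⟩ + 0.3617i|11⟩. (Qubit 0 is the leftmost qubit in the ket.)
0.3617i|01⟩ + 0.8814|10⟩ + 0.3039i|11⟩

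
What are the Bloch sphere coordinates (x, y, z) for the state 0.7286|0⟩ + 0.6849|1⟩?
(0.998, 0, 0.06177)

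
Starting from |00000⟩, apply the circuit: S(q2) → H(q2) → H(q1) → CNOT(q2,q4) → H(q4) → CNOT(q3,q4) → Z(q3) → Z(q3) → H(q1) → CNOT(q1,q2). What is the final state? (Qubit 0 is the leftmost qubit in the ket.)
1/2|00000⟩ + 1/2|00001⟩ + 1/2|00100⟩ - 1/2|00101⟩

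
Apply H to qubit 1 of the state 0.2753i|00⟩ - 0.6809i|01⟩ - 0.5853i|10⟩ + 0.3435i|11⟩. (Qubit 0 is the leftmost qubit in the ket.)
-0.2868i|00⟩ + 0.6761i|01⟩ - 0.171i|10⟩ - 0.6568i|11⟩

H on qubit 1 mixes each pair of kets that differ only in qubit 1: amplitudes (a, b) of (|…0…⟩, |…1…⟩) become ((a + b)/√2, (a − b)/√2). Kets absent from the input have amplitude 0.
(|00⟩, |01⟩): (a, b) = (0.2753i, -0.6809i) → (-0.2868i, 0.6761i)
(|10⟩, |11⟩): (a, b) = (-0.5853i, 0.3435i) → (-0.171i, -0.6568i)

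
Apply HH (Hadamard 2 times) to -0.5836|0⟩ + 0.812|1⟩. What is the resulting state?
-0.5836|0⟩ + 0.812|1⟩

H² = I, so an even number of Hadamards cancels: H^2 = I and the state is unchanged.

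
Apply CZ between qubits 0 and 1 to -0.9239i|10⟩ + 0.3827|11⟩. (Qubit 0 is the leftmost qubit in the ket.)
-0.9239i|10⟩ - 0.3827|11⟩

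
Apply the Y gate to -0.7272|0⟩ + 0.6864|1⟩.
-0.6864i|0⟩ - 0.7272i|1⟩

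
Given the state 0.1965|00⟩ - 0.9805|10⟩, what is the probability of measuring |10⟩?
0.9614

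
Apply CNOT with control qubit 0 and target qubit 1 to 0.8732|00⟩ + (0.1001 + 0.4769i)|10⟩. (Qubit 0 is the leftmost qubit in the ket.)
0.8732|00⟩ + (0.1001 + 0.4769i)|11⟩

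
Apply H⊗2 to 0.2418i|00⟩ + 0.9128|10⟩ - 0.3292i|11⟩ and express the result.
(0.4564 - 0.0437i)|00⟩ + (0.4564 + 0.2855i)|01⟩ + (-0.4564 + 0.2855i)|10⟩ + (-0.4564 - 0.0437i)|11⟩

H⊗2 gives amp(|y⟩) = (1/2) Σ_x (−1)^(x·y) amp(|x⟩), where x·y is the number of positions in which both x and y have a 1.
|00⟩: (0.2418i + 0.9128 - 0.3292i)/2 = (0.4564 - 0.0437i)
|01⟩: (0.2418i + 0.9128 + 0.3292i)/2 = (0.4564 + 0.2855i)
|10⟩: (0.2418i - 0.9128 + 0.3292i)/2 = (-0.4564 + 0.2855i)
|11⟩: (0.2418i - 0.9128 - 0.3292i)/2 = (-0.4564 - 0.0437i)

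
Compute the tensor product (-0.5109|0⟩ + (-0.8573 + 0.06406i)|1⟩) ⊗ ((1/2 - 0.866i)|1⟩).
(-0.2555 + 0.4424i)|01⟩ + (-0.3732 + 0.7745i)|11⟩

amp(|b₁b₂…⟩) = product of the factor amplitudes for bits b₁, b₂, …; only kets whose every factor amplitude is nonzero survive.
|01⟩: (-0.5109)(1/2 - 0.866i) = (-0.2555 + 0.4424i)
|11⟩: (-0.8573 + 0.06406i)(1/2 - 0.866i) = (-0.3732 + 0.7745i)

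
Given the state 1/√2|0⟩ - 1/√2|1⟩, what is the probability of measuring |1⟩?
1/2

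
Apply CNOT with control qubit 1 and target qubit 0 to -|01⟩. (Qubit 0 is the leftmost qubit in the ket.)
-|11⟩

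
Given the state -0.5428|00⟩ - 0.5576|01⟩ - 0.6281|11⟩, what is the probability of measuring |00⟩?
0.2946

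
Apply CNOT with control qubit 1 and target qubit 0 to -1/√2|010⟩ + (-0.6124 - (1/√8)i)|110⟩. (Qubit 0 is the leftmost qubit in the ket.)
(-0.6124 - (1/√8)i)|010⟩ - 1/√2|110⟩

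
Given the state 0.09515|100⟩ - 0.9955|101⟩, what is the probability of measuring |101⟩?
0.991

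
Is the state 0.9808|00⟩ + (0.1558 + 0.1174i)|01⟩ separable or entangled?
Separable

Writing the state as a|00⟩ + b|01⟩ + c|10⟩ + d|11⟩, it is a product state iff ad − bc = 0.
Here (a, b, c, d) = (0.9808, (0.1558 + 0.1174i), 0, 0): ad − bc = (0.9808)(0) − (0.1558 + 0.1174i)(0) = 0, so the state is separable.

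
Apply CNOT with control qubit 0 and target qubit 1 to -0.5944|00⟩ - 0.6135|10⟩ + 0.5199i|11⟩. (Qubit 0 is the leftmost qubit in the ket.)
-0.5944|00⟩ + 0.5199i|10⟩ - 0.6135|11⟩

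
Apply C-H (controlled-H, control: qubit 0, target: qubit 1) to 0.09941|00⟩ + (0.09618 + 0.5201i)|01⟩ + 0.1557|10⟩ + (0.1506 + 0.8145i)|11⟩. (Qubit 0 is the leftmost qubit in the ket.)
0.09941|00⟩ + (0.09618 + 0.5201i)|01⟩ + (0.2166 + 0.5759i)|10⟩ + (0.003606 - 0.5759i)|11⟩

C-H leaves the control-|0⟩ kets |00⟩, |01⟩ unchanged and applies H to qubit 1 on the control-|1⟩ pair (|10⟩, |11⟩).
H = [[1/√2, 1/√2], [1/√2, -1/√2]].
With a = amp(|10⟩) = 0.1557 and b = amp(|11⟩) = (0.1506 + 0.8145i):
new amp(|10⟩) = (1/√2)·a + (1/√2)·b = (0.2166 + 0.5759i)
new amp(|11⟩) = (1/√2)·a + (-1/√2)·b = (0.003606 - 0.5759i)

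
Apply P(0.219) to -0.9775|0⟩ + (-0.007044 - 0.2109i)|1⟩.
-0.9775|0⟩ + (0.03894 - 0.2074i)|1⟩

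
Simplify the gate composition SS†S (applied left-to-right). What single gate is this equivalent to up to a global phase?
S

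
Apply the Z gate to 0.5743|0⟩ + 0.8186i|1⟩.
0.5743|0⟩ - 0.8186i|1⟩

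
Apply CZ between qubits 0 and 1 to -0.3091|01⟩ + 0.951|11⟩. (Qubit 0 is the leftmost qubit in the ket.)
-0.3091|01⟩ - 0.951|11⟩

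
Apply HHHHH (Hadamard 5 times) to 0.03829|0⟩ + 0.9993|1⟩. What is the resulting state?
0.7337|0⟩ - 0.6795|1⟩

H² = I, so H^5 = H: a single Hadamard. With (a, b) = (0.03829, 0.9993), H gives ((a + b)/√2, (a − b)/√2) = (0.7337, -0.6795).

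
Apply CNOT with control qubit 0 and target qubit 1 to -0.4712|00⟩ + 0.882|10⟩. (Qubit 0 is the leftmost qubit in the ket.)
-0.4712|00⟩ + 0.882|11⟩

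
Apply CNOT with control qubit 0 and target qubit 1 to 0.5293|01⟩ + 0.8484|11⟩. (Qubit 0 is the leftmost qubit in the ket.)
0.5293|01⟩ + 0.8484|10⟩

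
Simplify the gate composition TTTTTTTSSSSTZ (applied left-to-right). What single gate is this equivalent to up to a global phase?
Z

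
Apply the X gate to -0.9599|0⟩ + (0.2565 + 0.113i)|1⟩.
(0.2565 + 0.113i)|0⟩ - 0.9599|1⟩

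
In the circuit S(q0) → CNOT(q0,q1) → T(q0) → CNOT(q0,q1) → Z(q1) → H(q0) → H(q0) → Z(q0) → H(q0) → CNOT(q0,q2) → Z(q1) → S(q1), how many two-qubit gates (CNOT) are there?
3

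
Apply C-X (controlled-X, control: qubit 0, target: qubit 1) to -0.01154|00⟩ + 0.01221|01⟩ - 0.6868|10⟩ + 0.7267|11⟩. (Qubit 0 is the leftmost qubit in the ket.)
-0.01154|00⟩ + 0.01221|01⟩ + 0.7267|10⟩ - 0.6868|11⟩

C-X leaves the control-|0⟩ kets |00⟩, |01⟩ unchanged and applies X to qubit 1 on the control-|1⟩ pair (|10⟩, |11⟩).
X = [[0, 1], [1, 0]].
With a = amp(|10⟩) = -0.6868 and b = amp(|11⟩) = 0.7267:
new amp(|10⟩) = (1)·b = 0.7267
new amp(|11⟩) = (1)·a = -0.6868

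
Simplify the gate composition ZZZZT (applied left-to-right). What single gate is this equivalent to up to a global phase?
T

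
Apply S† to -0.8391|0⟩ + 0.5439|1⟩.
-0.8391|0⟩ - 0.5439i|1⟩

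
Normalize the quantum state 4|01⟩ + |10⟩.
0.9701|01⟩ + 0.2425|10⟩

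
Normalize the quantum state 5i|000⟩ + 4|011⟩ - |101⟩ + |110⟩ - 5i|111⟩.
0.6063i|000⟩ + 0.4851|011⟩ - 0.1213|101⟩ + 0.1213|110⟩ - 0.6063i|111⟩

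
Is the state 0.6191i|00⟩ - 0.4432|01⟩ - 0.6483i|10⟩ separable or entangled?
Entangled

Writing the state as a|00⟩ + b|01⟩ + c|10⟩ + d|11⟩, it is a product state iff ad − bc = 0.
Here (a, b, c, d) = (0.6191i, -0.4432, -0.6483i, 0): ad − bc = (0.6191i)(0) − (-0.4432)(-0.6483i) = -0.2873i ≠ 0, so the state is entangled.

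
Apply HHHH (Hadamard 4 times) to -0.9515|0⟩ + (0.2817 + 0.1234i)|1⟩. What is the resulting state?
-0.9515|0⟩ + (0.2817 + 0.1234i)|1⟩

H² = I, so an even number of Hadamards cancels: H^4 = I and the state is unchanged.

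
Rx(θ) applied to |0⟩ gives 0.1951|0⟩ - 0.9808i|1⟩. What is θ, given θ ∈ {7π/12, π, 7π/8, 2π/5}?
7π/8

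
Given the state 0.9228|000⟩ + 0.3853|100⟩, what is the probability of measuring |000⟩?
0.8516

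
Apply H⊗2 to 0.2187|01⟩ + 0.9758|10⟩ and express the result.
0.5973|00⟩ + 0.3786|01⟩ - 0.3786|10⟩ - 0.5973|11⟩

H⊗2 gives amp(|y⟩) = (1/2) Σ_x (−1)^(x·y) amp(|x⟩), where x·y is the number of positions in which both x and y have a 1.
|00⟩: (0.2187 + 0.9758)/2 = 0.5973
|01⟩: (-0.2187 + 0.9758)/2 = 0.3786
|10⟩: (0.2187 - 0.9758)/2 = -0.3786
|11⟩: (-0.2187 - 0.9758)/2 = -0.5973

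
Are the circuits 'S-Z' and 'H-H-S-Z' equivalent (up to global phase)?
Yes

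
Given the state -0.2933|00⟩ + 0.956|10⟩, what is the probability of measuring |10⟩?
0.9139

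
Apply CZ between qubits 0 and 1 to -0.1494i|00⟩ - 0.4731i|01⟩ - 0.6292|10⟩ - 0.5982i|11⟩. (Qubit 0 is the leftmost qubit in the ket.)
-0.1494i|00⟩ - 0.4731i|01⟩ - 0.6292|10⟩ + 0.5982i|11⟩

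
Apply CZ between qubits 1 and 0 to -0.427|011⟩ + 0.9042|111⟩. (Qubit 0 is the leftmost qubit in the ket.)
-0.427|011⟩ - 0.9042|111⟩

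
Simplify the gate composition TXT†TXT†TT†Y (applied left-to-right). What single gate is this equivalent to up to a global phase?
Y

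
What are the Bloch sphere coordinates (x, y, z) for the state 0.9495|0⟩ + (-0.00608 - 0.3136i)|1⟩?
(-0.01155, -0.5955, 0.8032)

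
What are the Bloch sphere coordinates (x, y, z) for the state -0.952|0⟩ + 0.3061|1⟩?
(-0.5828, 0, 0.8126)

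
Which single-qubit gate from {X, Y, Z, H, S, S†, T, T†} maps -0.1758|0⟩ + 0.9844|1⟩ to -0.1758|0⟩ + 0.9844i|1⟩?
S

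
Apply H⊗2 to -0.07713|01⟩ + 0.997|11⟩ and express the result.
0.4599|00⟩ - 0.4599|01⟩ - 0.5371|10⟩ + 0.5371|11⟩

H⊗2 gives amp(|y⟩) = (1/2) Σ_x (−1)^(x·y) amp(|x⟩), where x·y is the number of positions in which both x and y have a 1.
|00⟩: (-0.07713 + 0.997)/2 = 0.4599
|01⟩: (0.07713 - 0.997)/2 = -0.4599
|10⟩: (-0.07713 - 0.997)/2 = -0.5371
|11⟩: (0.07713 + 0.997)/2 = 0.5371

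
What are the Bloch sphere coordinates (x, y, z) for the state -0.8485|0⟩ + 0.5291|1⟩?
(-0.8979, 0, 0.44)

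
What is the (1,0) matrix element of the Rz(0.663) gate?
0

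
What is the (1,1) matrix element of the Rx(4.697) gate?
-0.7016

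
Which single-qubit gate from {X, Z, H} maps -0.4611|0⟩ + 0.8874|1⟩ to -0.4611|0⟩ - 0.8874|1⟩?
Z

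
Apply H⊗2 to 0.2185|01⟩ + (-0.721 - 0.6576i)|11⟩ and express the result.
(-0.2513 - 0.3288i)|00⟩ + (0.2513 + 0.3288i)|01⟩ + (0.4698 + 0.3288i)|10⟩ + (-0.4698 - 0.3288i)|11⟩

H⊗2 gives amp(|y⟩) = (1/2) Σ_x (−1)^(x·y) amp(|x⟩), where x·y is the number of positions in which both x and y have a 1.
|00⟩: (0.2185 + (-0.721 - 0.6576i))/2 = (-0.2513 - 0.3288i)
|01⟩: (-0.2185 - (-0.721 - 0.6576i))/2 = (0.2513 + 0.3288i)
|10⟩: (0.2185 - (-0.721 - 0.6576i))/2 = (0.4698 + 0.3288i)
|11⟩: (-0.2185 + (-0.721 - 0.6576i))/2 = (-0.4698 - 0.3288i)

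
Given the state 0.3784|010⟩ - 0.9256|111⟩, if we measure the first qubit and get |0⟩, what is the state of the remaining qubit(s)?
|10⟩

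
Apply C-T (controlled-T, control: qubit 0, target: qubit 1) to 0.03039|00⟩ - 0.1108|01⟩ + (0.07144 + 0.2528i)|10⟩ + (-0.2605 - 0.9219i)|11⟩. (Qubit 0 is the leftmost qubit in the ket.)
0.03039|00⟩ - 0.1108|01⟩ + (0.07144 + 0.2528i)|10⟩ + (0.4677 - 0.8361i)|11⟩

C-T leaves the control-|0⟩ kets |00⟩, |01⟩ unchanged and applies T to qubit 1 on the control-|1⟩ pair (|10⟩, |11⟩).
T = [[1, 0], [0, (1/√2 + (1/√2)i)]].
With a = amp(|10⟩) = (0.07144 + 0.2528i) and b = amp(|11⟩) = (-0.2605 - 0.9219i):
new amp(|10⟩) = (1)·a = (0.07144 + 0.2528i)
new amp(|11⟩) = (1/√2 + (1/√2)i)·b = (0.4677 - 0.8361i)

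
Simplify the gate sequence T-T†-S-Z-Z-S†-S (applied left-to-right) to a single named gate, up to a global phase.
S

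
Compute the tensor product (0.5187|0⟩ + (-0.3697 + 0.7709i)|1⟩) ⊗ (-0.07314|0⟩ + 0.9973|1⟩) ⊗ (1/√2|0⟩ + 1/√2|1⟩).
-0.02683|000⟩ - 0.02683|001⟩ + 0.3658|010⟩ + 0.3658|011⟩ + (0.01912 - 0.03987i)|100⟩ + (0.01912 - 0.03987i)|101⟩ + (-0.2607 + 0.5436i)|110⟩ + (-0.2607 + 0.5436i)|111⟩

amp(|b₁b₂…⟩) = product of the factor amplitudes for bits b₁, b₂, …; only kets whose every factor amplitude is nonzero survive.
|000⟩: (0.5187)(-0.07314)(1/√2) = -0.02683
|001⟩: (0.5187)(-0.07314)(1/√2) = -0.02683
|010⟩: (0.5187)(0.9973)(1/√2) = 0.3658
|011⟩: (0.5187)(0.9973)(1/√2) = 0.3658
|100⟩: (-0.3697 + 0.7709i)(-0.07314)(1/√2) = (0.01912 - 0.03987i)
|101⟩: (-0.3697 + 0.7709i)(-0.07314)(1/√2) = (0.01912 - 0.03987i)
|110⟩: (-0.3697 + 0.7709i)(0.9973)(1/√2) = (-0.2607 + 0.5436i)
|111⟩: (-0.3697 + 0.7709i)(0.9973)(1/√2) = (-0.2607 + 0.5436i)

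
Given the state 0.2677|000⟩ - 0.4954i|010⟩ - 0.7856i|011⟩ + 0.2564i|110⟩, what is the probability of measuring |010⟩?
0.2454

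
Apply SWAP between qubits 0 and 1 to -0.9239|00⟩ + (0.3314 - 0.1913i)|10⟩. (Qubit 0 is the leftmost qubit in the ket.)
-0.9239|00⟩ + (0.3314 - 0.1913i)|01⟩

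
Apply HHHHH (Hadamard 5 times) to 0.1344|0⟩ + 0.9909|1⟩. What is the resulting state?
0.7957|0⟩ - 0.6056|1⟩

H² = I, so H^5 = H: a single Hadamard. With (a, b) = (0.1344, 0.9909), H gives ((a + b)/√2, (a − b)/√2) = (0.7957, -0.6056).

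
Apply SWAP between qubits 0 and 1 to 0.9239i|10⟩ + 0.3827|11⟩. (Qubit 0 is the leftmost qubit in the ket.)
0.9239i|01⟩ + 0.3827|11⟩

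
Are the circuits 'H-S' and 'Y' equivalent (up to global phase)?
No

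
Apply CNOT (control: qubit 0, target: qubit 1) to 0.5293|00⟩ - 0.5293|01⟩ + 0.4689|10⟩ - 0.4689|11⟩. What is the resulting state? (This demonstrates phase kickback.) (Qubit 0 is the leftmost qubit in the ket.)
0.5293|00⟩ - 0.5293|01⟩ - 0.4689|10⟩ + 0.4689|11⟩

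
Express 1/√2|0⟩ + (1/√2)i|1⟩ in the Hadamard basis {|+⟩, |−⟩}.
(1/2 + (1/2)i)|+⟩ + (1/2 - (1/2)i)|−⟩

With |ψ⟩ = α|0⟩ + β|1⟩, the Hadamard-basis coefficients are ⟨+|ψ⟩ = (α + β)/√2 and ⟨−|ψ⟩ = (α − β)/√2.
Here α = 1/√2, β = (1/√2)i: (α + β)/√2 = (1/2 + (1/2)i), (α − β)/√2 = (1/2 - (1/2)i).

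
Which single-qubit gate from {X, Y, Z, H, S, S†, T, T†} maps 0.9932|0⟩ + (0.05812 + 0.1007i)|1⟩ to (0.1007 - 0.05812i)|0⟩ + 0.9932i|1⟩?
Y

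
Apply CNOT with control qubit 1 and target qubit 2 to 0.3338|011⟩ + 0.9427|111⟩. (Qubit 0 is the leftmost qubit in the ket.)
0.3338|010⟩ + 0.9427|110⟩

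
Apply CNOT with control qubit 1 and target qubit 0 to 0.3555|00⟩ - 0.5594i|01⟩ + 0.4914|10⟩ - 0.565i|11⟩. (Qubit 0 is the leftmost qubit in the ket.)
0.3555|00⟩ - 0.565i|01⟩ + 0.4914|10⟩ - 0.5594i|11⟩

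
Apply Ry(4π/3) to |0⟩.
-1/2|0⟩ + 0.866|1⟩

Ry(4π/3) = [[cos(θ/2), −sin(θ/2)], [sin(θ/2), cos(θ/2)]]; θ = 4π/3, cos(θ/2) ≈ -0.5, sin(θ/2) ≈ 0.866025.
With a = amp(|0⟩) = 1 and b = amp(|1⟩) = 0:
new amp(|0⟩) = (-0.5)·a + (-0.866025)·b = -1/2
new amp(|1⟩) = (0.866025)·a + (-0.5)·b = 0.866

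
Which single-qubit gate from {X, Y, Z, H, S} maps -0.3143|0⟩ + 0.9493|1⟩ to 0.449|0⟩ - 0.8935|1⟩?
H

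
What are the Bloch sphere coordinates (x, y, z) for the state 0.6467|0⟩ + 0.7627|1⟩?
(0.9865, 0, -0.1635)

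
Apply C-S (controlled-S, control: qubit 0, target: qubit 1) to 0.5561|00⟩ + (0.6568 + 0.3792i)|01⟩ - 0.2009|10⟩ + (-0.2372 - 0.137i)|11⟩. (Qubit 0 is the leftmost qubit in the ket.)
0.5561|00⟩ + (0.6568 + 0.3792i)|01⟩ - 0.2009|10⟩ + (0.137 - 0.2372i)|11⟩

C-S leaves the control-|0⟩ kets |00⟩, |01⟩ unchanged and applies S to qubit 1 on the control-|1⟩ pair (|10⟩, |11⟩).
S = [[1, 0], [0, i]].
With a = amp(|10⟩) = -0.2009 and b = amp(|11⟩) = (-0.2372 - 0.137i):
new amp(|10⟩) = (1)·a = -0.2009
new amp(|11⟩) = (i)·b = (0.137 - 0.2372i)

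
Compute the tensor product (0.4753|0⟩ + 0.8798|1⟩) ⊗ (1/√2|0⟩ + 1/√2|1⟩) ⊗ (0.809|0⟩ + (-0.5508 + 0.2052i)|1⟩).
0.2719|000⟩ + (-0.1851 + 0.06897i)|001⟩ + 0.2719|010⟩ + (-0.1851 + 0.06897i)|011⟩ + 0.5033|100⟩ + (-0.3427 + 0.1277i)|101⟩ + 0.5033|110⟩ + (-0.3427 + 0.1277i)|111⟩

amp(|b₁b₂…⟩) = product of the factor amplitudes for bits b₁, b₂, …; only kets whose every factor amplitude is nonzero survive.
|000⟩: (0.4753)(1/√2)(0.809) = 0.2719
|001⟩: (0.4753)(1/√2)(-0.5508 + 0.2052i) = (-0.1851 + 0.06897i)
|010⟩: (0.4753)(1/√2)(0.809) = 0.2719
|011⟩: (0.4753)(1/√2)(-0.5508 + 0.2052i) = (-0.1851 + 0.06897i)
|100⟩: (0.8798)(1/√2)(0.809) = 0.5033
|101⟩: (0.8798)(1/√2)(-0.5508 + 0.2052i) = (-0.3427 + 0.1277i)
|110⟩: (0.8798)(1/√2)(0.809) = 0.5033
|111⟩: (0.8798)(1/√2)(-0.5508 + 0.2052i) = (-0.3427 + 0.1277i)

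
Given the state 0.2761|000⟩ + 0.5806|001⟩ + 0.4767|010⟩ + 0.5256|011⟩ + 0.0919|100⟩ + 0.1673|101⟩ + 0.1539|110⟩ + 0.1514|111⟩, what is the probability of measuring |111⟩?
0.02292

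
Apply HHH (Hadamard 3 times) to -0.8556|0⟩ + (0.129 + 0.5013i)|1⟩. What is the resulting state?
(-0.5138 + 0.3545i)|0⟩ + (-0.6962 - 0.3545i)|1⟩

H² = I, so H^3 = H: a single Hadamard. With (a, b) = (-0.8556, (0.129 + 0.5013i)), H gives ((a + b)/√2, (a − b)/√2) = ((-0.5138 + 0.3545i), (-0.6962 - 0.3545i)).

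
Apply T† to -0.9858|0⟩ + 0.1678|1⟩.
-0.9858|0⟩ + (0.1187 - 0.1187i)|1⟩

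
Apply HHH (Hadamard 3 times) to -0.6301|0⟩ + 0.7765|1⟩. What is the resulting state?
0.1035|0⟩ - 0.9946|1⟩

H² = I, so H^3 = H: a single Hadamard. With (a, b) = (-0.6301, 0.7765), H gives ((a + b)/√2, (a − b)/√2) = (0.1035, -0.9946).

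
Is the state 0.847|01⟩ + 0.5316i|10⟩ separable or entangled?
Entangled

Writing the state as a|00⟩ + b|01⟩ + c|10⟩ + d|11⟩, it is a product state iff ad − bc = 0.
Here (a, b, c, d) = (0, 0.847, 0.5316i, 0): ad − bc = (0)(0) − (0.847)(0.5316i) = -0.4503i ≠ 0, so the state is entangled.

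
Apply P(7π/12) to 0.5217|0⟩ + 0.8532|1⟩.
0.5217|0⟩ + (-0.2208 + 0.8241i)|1⟩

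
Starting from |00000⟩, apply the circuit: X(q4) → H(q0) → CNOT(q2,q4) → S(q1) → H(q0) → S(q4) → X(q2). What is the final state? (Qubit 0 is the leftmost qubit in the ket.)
i|00101⟩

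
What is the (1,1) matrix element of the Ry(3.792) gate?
-0.3195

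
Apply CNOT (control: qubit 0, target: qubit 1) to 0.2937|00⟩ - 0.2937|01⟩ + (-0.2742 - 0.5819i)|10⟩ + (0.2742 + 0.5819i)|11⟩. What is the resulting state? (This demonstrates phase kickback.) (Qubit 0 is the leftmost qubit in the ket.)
0.2937|00⟩ - 0.2937|01⟩ + (0.2742 + 0.5819i)|10⟩ + (-0.2742 - 0.5819i)|11⟩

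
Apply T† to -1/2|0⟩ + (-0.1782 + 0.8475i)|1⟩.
-1/2|0⟩ + (0.4733 + 0.7253i)|1⟩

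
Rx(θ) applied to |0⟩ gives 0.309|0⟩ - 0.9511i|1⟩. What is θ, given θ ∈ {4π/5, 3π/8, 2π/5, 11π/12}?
4π/5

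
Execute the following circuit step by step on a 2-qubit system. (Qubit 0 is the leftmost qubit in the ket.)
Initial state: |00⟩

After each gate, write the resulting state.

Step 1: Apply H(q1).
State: 1/√2|00⟩ + 1/√2|01⟩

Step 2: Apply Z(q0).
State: 1/√2|00⟩ + 1/√2|01⟩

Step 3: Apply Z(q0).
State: 1/√2|00⟩ + 1/√2|01⟩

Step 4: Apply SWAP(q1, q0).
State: 1/√2|00⟩ + 1/√2|10⟩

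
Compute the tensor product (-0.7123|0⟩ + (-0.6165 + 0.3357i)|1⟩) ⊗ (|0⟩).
-0.7123|00⟩ + (-0.6165 + 0.3357i)|10⟩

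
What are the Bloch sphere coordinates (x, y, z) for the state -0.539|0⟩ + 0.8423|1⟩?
(-0.908, 0, -0.4189)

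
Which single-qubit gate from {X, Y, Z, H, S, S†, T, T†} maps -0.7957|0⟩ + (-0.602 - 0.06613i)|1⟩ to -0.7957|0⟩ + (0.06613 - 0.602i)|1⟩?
S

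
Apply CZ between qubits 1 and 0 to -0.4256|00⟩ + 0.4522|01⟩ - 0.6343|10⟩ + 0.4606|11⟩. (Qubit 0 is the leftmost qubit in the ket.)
-0.4256|00⟩ + 0.4522|01⟩ - 0.6343|10⟩ - 0.4606|11⟩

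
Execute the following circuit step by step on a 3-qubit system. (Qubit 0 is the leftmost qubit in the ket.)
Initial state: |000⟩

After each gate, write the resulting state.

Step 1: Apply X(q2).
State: |001⟩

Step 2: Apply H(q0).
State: 1/√2|001⟩ + 1/√2|101⟩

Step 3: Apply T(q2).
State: (1/2 + (1/2)i)|001⟩ + (1/2 + (1/2)i)|101⟩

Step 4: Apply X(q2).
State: (1/2 + (1/2)i)|000⟩ + (1/2 + (1/2)i)|100⟩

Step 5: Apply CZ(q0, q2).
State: (1/2 + (1/2)i)|000⟩ + (1/2 + (1/2)i)|100⟩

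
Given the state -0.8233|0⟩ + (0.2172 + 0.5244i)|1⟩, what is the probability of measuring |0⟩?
0.6778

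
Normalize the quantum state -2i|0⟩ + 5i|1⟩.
-0.3714i|0⟩ + 0.9285i|1⟩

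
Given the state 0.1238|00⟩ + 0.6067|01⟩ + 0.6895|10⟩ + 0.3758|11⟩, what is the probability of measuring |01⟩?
0.3681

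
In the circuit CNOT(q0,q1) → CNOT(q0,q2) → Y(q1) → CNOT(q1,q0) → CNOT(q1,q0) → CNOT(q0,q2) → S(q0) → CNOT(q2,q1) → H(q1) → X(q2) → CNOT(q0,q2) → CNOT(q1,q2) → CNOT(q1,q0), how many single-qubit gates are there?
4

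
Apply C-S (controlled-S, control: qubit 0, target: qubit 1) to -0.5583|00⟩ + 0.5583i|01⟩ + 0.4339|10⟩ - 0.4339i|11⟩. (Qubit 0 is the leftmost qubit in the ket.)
-0.5583|00⟩ + 0.5583i|01⟩ + 0.4339|10⟩ + 0.4339|11⟩

C-S leaves the control-|0⟩ kets |00⟩, |01⟩ unchanged and applies S to qubit 1 on the control-|1⟩ pair (|10⟩, |11⟩).
S = [[1, 0], [0, i]].
With a = amp(|10⟩) = 0.4339 and b = amp(|11⟩) = -0.4339i:
new amp(|10⟩) = (1)·a = 0.4339
new amp(|11⟩) = (i)·b = 0.4339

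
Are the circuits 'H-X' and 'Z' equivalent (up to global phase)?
No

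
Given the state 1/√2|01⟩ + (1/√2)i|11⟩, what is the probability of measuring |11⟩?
1/2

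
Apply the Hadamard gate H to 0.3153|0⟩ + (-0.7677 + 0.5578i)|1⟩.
(-0.3199 + 0.3944i)|0⟩ + (0.7658 - 0.3944i)|1⟩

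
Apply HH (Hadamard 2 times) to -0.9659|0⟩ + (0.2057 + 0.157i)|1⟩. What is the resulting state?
-0.9659|0⟩ + (0.2057 + 0.157i)|1⟩

H² = I, so an even number of Hadamards cancels: H^2 = I and the state is unchanged.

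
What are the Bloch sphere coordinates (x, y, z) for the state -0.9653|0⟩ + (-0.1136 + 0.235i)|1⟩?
(0.2193, -0.4537, 0.8637)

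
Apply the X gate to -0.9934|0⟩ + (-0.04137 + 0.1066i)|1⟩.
(-0.04137 + 0.1066i)|0⟩ - 0.9934|1⟩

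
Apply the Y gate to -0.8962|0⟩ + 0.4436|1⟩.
-0.4436i|0⟩ - 0.8962i|1⟩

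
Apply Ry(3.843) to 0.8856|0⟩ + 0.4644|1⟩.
-0.7404|0⟩ + 0.6721|1⟩

Ry(3.843) = [[cos(θ/2), −sin(θ/2)], [sin(θ/2), cos(θ/2)]]; θ = 3.843, cos(θ/2) ≈ -0.343559, sin(θ/2) ≈ 0.939131.
With a = amp(|0⟩) = 0.8856 and b = amp(|1⟩) = 0.4644:
new amp(|0⟩) = (-0.343559)·a + (-0.939131)·b = -0.7404
new amp(|1⟩) = (0.939131)·a + (-0.343559)·b = 0.6721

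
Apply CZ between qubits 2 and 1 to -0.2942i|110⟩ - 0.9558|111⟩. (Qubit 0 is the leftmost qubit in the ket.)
-0.2942i|110⟩ + 0.9558|111⟩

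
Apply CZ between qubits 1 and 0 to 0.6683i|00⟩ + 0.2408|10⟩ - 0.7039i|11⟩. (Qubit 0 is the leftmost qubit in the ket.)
0.6683i|00⟩ + 0.2408|10⟩ + 0.7039i|11⟩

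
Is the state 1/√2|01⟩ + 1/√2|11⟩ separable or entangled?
Separable

Writing the state as a|00⟩ + b|01⟩ + c|10⟩ + d|11⟩, it is a product state iff ad − bc = 0.
Here (a, b, c, d) = (0, 1/√2, 0, 1/√2): ad − bc = (0)(1/√2) − (1/√2)(0) = 0, so the state is separable.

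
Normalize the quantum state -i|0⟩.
-i|0⟩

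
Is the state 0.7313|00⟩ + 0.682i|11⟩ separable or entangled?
Entangled

Writing the state as a|00⟩ + b|01⟩ + c|10⟩ + d|11⟩, it is a product state iff ad − bc = 0.
Here (a, b, c, d) = (0.7313, 0, 0, 0.682i): ad − bc = (0.7313)(0.682i) − (0)(0) = 0.4987i ≠ 0, so the state is entangled.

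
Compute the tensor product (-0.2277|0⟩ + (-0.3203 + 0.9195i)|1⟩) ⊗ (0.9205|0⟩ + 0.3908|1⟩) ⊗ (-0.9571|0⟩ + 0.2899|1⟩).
0.2006|000⟩ - 0.06076|001⟩ + 0.08517|010⟩ - 0.0258|011⟩ + (0.2822 - 0.8101i)|100⟩ + (-0.08547 + 0.2454i)|101⟩ + (0.1198 - 0.3439i)|110⟩ + (-0.03629 + 0.1042i)|111⟩

amp(|b₁b₂…⟩) = product of the factor amplitudes for bits b₁, b₂, …; only kets whose every factor amplitude is nonzero survive.
|000⟩: (-0.2277)(0.9205)(-0.9571) = 0.2006
|001⟩: (-0.2277)(0.9205)(0.2899) = -0.06076
|010⟩: (-0.2277)(0.3908)(-0.9571) = 0.08517
|011⟩: (-0.2277)(0.3908)(0.2899) = -0.0258
|100⟩: (-0.3203 + 0.9195i)(0.9205)(-0.9571) = (0.2822 - 0.8101i)
|101⟩: (-0.3203 + 0.9195i)(0.9205)(0.2899) = (-0.08547 + 0.2454i)
|110⟩: (-0.3203 + 0.9195i)(0.3908)(-0.9571) = (0.1198 - 0.3439i)
|111⟩: (-0.3203 + 0.9195i)(0.3908)(0.2899) = (-0.03629 + 0.1042i)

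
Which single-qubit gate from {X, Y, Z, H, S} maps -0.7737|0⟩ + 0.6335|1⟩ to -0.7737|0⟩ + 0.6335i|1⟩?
S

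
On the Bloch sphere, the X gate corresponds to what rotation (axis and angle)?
Rotation by π around the x-axis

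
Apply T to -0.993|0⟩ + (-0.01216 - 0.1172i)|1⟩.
-0.993|0⟩ + (0.07427 - 0.09147i)|1⟩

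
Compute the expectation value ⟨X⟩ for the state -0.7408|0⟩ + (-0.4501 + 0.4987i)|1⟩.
0.6669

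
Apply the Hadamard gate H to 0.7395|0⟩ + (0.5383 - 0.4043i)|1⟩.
(0.9035 - 0.2859i)|0⟩ + (0.1423 + 0.2859i)|1⟩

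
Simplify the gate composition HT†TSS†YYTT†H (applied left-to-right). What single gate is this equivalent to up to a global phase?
I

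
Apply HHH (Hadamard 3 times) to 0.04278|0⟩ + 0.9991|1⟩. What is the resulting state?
0.7367|0⟩ - 0.6762|1⟩

H² = I, so H^3 = H: a single Hadamard. With (a, b) = (0.04278, 0.9991), H gives ((a + b)/√2, (a − b)/√2) = (0.7367, -0.6762).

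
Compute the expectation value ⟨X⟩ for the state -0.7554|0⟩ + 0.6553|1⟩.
-0.99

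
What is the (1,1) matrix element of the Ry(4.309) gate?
-0.5511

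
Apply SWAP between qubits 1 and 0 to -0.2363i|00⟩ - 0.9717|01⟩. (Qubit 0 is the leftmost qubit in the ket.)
-0.2363i|00⟩ - 0.9717|10⟩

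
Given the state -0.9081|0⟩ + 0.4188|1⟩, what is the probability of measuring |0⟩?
0.8246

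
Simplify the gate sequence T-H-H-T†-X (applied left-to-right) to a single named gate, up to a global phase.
X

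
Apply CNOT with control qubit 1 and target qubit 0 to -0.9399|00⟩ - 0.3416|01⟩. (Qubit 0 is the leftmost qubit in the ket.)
-0.9399|00⟩ - 0.3416|11⟩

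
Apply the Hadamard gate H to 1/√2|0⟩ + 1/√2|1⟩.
|0⟩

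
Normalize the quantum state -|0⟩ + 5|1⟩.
-0.1961|0⟩ + 0.9806|1⟩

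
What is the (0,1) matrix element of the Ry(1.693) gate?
-0.749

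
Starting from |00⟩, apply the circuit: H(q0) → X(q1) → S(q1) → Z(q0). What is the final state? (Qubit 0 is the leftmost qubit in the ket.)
(1/√2)i|01⟩ - (1/√2)i|11⟩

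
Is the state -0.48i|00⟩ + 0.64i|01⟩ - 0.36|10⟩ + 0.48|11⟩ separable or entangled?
Separable

Writing the state as a|00⟩ + b|01⟩ + c|10⟩ + d|11⟩, it is a product state iff ad − bc = 0.
Here (a, b, c, d) = (-0.48i, 0.64i, -0.36, 0.48): ad − bc = (-0.48i)(0.48) − (0.64i)(-0.36) = 0, so the state is separable.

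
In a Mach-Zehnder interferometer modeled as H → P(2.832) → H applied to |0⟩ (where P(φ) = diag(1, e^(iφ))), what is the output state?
(0.02377 + 0.1523i)|0⟩ + (0.9762 - 0.1523i)|1⟩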